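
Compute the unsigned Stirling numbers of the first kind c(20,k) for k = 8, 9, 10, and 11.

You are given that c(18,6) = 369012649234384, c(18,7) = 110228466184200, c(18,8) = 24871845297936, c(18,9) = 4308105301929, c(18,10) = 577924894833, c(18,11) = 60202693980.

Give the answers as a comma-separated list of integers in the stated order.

@19  (19,7):110228466184200·18+369012649234384→2353125040549984, (19,8):24871845297936·18+110228466184200→557921681547048, (19,9):4308105301929·18+24871845297936→102417740732658, (19,10):577924894833·18+4308105301929→14710753408923, (19,11):60202693980·18+577924894833→1661573386473
@20  (20,8):557921681547048·19+2353125040549984→12953636989943896, (20,9):102417740732658·19+557921681547048→2503858755467550, (20,10):14710753408923·19+102417740732658→381922055502195, (20,11):1661573386473·19+14710753408923→46280647751910
Read c(20,8) = 12953636989943896, c(20,9) = 2503858755467550, c(20,10) = 381922055502195, c(20,11) = 46280647751910.

12953636989943896, 2503858755467550, 381922055502195, 46280647751910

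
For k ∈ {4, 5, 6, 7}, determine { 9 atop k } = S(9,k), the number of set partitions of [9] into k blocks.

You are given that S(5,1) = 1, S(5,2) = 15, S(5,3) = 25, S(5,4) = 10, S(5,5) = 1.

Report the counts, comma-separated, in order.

7770, 6951, 2646, 462

i=6: T(6,1)=0+1·1=1 | T(6,2)=1+2·15=31 | T(6,3)=15+3·25=90 | T(6,4)=25+4·10=65 | T(6,5)=10+5·1=15 | T(6,6)=1+6·0=1
i=7: T(7,2)=1+2·31=63 | T(7,3)=31+3·90=301 | T(7,4)=90+4·65=350 | T(7,5)=65+5·15=140 | T(7,6)=15+6·1=21 | T(7,7)=1+7·0=1
i=8: T(8,3)=63+3·301=966 | T(8,4)=301+4·350=1701 | T(8,5)=350+5·140=1050 | T(8,6)=140+6·21=266 | T(8,7)=21+7·1=28
i=9: T(9,4)=966+4·1701=7770 | T(9,5)=1701+5·1050=6951 | T(9,6)=1050+6·266=2646 | T(9,7)=266+7·28=462
Read S(9,4) = 7770, S(9,5) = 6951, S(9,6) = 2646, S(9,7) = 462.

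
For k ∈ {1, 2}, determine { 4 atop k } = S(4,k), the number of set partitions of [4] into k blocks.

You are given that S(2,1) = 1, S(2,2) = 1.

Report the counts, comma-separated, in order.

1, 7

[3] T[3,1]:1*1+0=1 · T[3,2]:2*1+1=3
[4] T[4,1]:1*1+0=1 · T[4,2]:2*3+1=7
Read S(4,1) = 1, S(4,2) = 7.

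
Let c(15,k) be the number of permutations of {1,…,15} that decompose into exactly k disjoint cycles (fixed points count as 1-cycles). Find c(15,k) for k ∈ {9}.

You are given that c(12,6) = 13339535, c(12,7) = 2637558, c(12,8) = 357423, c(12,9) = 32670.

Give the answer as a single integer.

i=13: T(13,7)=13339535+12·2637558=44990231 | T(13,8)=2637558+12·357423=6926634 | T(13,9)=357423+12·32670=749463
i=14: T(14,8)=44990231+13·6926634=135036473 | T(14,9)=6926634+13·749463=16669653
i=15: T(15,9)=135036473+14·16669653=368411615
Read c(15,9) = 368411615.

368411615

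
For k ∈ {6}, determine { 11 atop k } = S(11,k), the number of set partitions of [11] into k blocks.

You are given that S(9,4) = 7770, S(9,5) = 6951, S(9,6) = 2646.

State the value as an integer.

179487

row 10: T[10][5]=5·6951+7770=42525  T[10][6]=6·2646+6951=22827
row 11: T[11][6]=6·22827+42525=179487
Read S(11,6) = 179487.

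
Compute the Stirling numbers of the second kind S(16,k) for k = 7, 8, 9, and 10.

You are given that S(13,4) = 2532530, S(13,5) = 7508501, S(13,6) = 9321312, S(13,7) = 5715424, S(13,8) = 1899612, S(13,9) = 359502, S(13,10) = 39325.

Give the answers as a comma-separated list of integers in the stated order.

r14: T_14,5=5×7508501+2532530=40075035; T_14,6=6×9321312+7508501=63436373; T_14,7=7×5715424+9321312=49329280; T_14,8=8×1899612+5715424=20912320; T_14,9=9×359502+1899612=5135130; T_14,10=10×39325+359502=752752
r15: T_15,6=6×63436373+40075035=420693273; T_15,7=7×49329280+63436373=408741333; T_15,8=8×20912320+49329280=216627840; T_15,9=9×5135130+20912320=67128490; T_15,10=10×752752+5135130=12662650
r16: T_16,7=7×408741333+420693273=3281882604; T_16,8=8×216627840+408741333=2141764053; T_16,9=9×67128490+216627840=820784250; T_16,10=10×12662650+67128490=193754990
Read S(16,7) = 3281882604, S(16,8) = 2141764053, S(16,9) = 820784250, S(16,10) = 193754990.

3281882604, 2141764053, 820784250, 193754990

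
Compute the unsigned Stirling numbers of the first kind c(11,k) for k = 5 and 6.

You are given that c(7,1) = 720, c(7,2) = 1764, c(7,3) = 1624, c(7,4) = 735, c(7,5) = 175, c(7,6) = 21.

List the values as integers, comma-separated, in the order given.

3416930, 902055

@8  (8,2):1764·7+720→13068, (8,3):1624·7+1764→13132, (8,4):735·7+1624→6769, (8,5):175·7+735→1960, (8,6):21·7+175→322
@9  (9,3):13132·8+13068→118124, (9,4):6769·8+13132→67284, (9,5):1960·8+6769→22449, (9,6):322·8+1960→4536
@10  (10,4):67284·9+118124→723680, (10,5):22449·9+67284→269325, (10,6):4536·9+22449→63273
@11  (11,5):269325·10+723680→3416930, (11,6):63273·10+269325→902055
Read c(11,5) = 3416930, c(11,6) = 902055.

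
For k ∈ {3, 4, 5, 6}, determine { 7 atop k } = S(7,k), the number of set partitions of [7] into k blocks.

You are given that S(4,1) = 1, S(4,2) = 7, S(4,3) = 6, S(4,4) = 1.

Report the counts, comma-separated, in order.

@5  (5,1):1·1+0→1, (5,2):7·2+1→15, (5,3):6·3+7→25, (5,4):1·4+6→10, (5,5):0·5+1→1
@6  (6,2):15·2+1→31, (6,3):25·3+15→90, (6,4):10·4+25→65, (6,5):1·5+10→15, (6,6):0·6+1→1
@7  (7,3):90·3+31→301, (7,4):65·4+90→350, (7,5):15·5+65→140, (7,6):1·6+15→21
Read S(7,3) = 301, S(7,4) = 350, S(7,5) = 140, S(7,6) = 21.

301, 350, 140, 21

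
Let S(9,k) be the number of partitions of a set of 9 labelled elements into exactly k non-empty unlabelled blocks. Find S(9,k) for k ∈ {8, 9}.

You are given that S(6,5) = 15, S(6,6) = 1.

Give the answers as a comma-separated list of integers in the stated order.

i=7: T(7,6)=15+6·1=21 | T(7,7)=1+7·0=1
i=8: T(8,7)=21+7·1=28 | T(8,8)=1+8·0=1
i=9: T(9,8)=28+8·1=36 | T(9,9)=1+9·0=1
Read S(9,8) = 36, S(9,9) = 1.

36, 1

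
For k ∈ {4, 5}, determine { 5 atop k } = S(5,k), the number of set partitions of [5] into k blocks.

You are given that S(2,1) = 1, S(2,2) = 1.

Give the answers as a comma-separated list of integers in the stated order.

10, 1

r3: T_3,2=2×1+1=3; T_3,3=3×0+1=1
r4: T_4,3=3×1+3=6; T_4,4=4×0+1=1
r5: T_5,4=4×1+6=10; T_5,5=5×0+1=1
Read S(5,4) = 10, S(5,5) = 1.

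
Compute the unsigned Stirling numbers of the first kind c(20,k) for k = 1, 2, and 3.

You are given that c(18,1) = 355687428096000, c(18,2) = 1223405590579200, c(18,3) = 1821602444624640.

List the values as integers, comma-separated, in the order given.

r19: T_19,1=18×355687428096000+0=6402373705728000; T_19,2=18×1223405590579200+355687428096000=22376988058521600; T_19,3=18×1821602444624640+1223405590579200=34012249593822720
r20: T_20,1=19×6402373705728000+0=121645100408832000; T_20,2=19×22376988058521600+6402373705728000=431565146817638400; T_20,3=19×34012249593822720+22376988058521600=668609730341153280
Read c(20,1) = 121645100408832000, c(20,2) = 431565146817638400, c(20,3) = 668609730341153280.

121645100408832000, 431565146817638400, 668609730341153280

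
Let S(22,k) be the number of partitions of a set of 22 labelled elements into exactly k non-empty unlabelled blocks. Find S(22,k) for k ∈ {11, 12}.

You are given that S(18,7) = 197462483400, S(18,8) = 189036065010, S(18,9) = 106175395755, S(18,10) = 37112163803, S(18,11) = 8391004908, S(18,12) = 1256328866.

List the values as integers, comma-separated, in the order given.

[19] T[19,8]:8*189036065010+197462483400=1709751003480 · T[19,9]:9*106175395755+189036065010=1144614626805 · T[19,10]:10*37112163803+106175395755=477297033785 · T[19,11]:11*8391004908+37112163803=129413217791 · T[19,12]:12*1256328866+8391004908=23466951300
[20] T[20,9]:9*1144614626805+1709751003480=12011282644725 · T[20,10]:10*477297033785+1144614626805=5917584964655 · T[20,11]:11*129413217791+477297033785=1900842429486 · T[20,12]:12*23466951300+129413217791=411016633391
[21] T[21,10]:10*5917584964655+12011282644725=71187132291275 · T[21,11]:11*1900842429486+5917584964655=26826851689001 · T[21,12]:12*411016633391+1900842429486=6833042030178
[22] T[22,11]:11*26826851689001+71187132291275=366282500870286 · T[22,12]:12*6833042030178+26826851689001=108823356051137
Read S(22,11) = 366282500870286, S(22,12) = 108823356051137.

366282500870286, 108823356051137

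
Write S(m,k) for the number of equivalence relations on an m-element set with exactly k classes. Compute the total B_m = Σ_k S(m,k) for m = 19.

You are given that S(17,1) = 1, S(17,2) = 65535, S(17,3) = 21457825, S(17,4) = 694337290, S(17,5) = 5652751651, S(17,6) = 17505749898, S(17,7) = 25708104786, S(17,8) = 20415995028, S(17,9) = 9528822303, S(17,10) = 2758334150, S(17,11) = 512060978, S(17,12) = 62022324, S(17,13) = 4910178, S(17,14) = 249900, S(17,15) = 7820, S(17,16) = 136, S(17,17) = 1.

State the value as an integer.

r18: T_18,1=1×1+0=1; T_18,2=2×65535+1=131071; T_18,3=3×21457825+65535=64439010; T_18,4=4×694337290+21457825=2798806985; T_18,5=5×5652751651+694337290=28958095545; T_18,6=6×17505749898+5652751651=110687251039; T_18,7=7×25708104786+17505749898=197462483400; T_18,8=8×20415995028+25708104786=189036065010; T_18,9=9×9528822303+20415995028=106175395755; T_18,10=10×2758334150+9528822303=37112163803; T_18,11=11×512060978+2758334150=8391004908; T_18,12=12×62022324+512060978=1256328866; T_18,13=13×4910178+62022324=125854638; T_18,14=14×249900+4910178=8408778; T_18,15=15×7820+249900=367200; T_18,16=16×136+7820=9996; T_18,17=17×1+136=153; T_18,18=18×0+1=1
r19: T_19,1=1×1+0=1; T_19,2=2×131071+1=262143; T_19,3=3×64439010+131071=193448101; T_19,4=4×2798806985+64439010=11259666950; T_19,5=5×28958095545+2798806985=147589284710; T_19,6=6×110687251039+28958095545=693081601779; T_19,7=7×197462483400+110687251039=1492924634839; T_19,8=8×189036065010+197462483400=1709751003480; T_19,9=9×106175395755+189036065010=1144614626805; T_19,10=10×37112163803+106175395755=477297033785; T_19,11=11×8391004908+37112163803=129413217791; T_19,12=12×1256328866+8391004908=23466951300; T_19,13=13×125854638+1256328866=2892439160; T_19,14=14×8408778+125854638=243577530; T_19,15=15×367200+8408778=13916778; T_19,16=16×9996+367200=527136; T_19,17=17×153+9996=12597; T_19,18=18×1+153=171; T_19,19=19×0+1=1
B_19 = ΣS(19,k) = 1+262143+193448101+11259666950+147589284710+693081601779+1492924634839+1709751003480+1144614626805+477297033785+129413217791+23466951300+2892439160+243577530+13916778+527136+12597+171+1 = 5832742205057

5832742205057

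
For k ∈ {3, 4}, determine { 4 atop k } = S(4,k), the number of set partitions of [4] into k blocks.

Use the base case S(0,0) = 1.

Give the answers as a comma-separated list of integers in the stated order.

6, 1

row 1: T[1][1]=1·0+1=1
row 2: T[2][1]=1·1+0=1  T[2][2]=2·0+1=1
row 3: T[3][2]=2·1+1=3  T[3][3]=3·0+1=1
row 4: T[4][3]=3·1+3=6  T[4][4]=4·0+1=1
Read S(4,3) = 6, S(4,4) = 1.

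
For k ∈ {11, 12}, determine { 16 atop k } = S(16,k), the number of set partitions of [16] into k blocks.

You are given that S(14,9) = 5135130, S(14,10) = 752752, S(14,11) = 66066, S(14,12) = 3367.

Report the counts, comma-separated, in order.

28936908, 2757118

row 15: T[15][10]=10·752752+5135130=12662650  T[15][11]=11·66066+752752=1479478  T[15][12]=12·3367+66066=106470
row 16: T[16][11]=11·1479478+12662650=28936908  T[16][12]=12·106470+1479478=2757118
Read S(16,11) = 28936908, S(16,12) = 2757118.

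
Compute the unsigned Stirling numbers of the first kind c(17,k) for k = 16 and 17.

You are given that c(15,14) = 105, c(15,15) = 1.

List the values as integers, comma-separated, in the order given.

136, 1

[16] T[16,15]:15*1+105=120 · T[16,16]:15*0+1=1
[17] T[17,16]:16*1+120=136 · T[17,17]:16*0+1=1
Read c(17,16) = 136, c(17,17) = 1.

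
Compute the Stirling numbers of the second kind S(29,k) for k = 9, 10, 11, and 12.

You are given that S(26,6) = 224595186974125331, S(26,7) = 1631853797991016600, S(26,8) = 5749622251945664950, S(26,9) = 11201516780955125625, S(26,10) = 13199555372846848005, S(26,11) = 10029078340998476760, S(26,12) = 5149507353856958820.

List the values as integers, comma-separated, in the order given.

9452962848327254398506, 16392038075086211019625, 18059551225961878690915, 13326679652926121224470

[27] T[27,7]:7*1631853797991016600+224595186974125331=11647571772911241531 · T[27,8]:8*5749622251945664950+1631853797991016600=47628831813556336200 · T[27,9]:9*11201516780955125625+5749622251945664950=106563273280541795575 · T[27,10]:10*13199555372846848005+11201516780955125625=143197070509423605675 · T[27,11]:11*10029078340998476760+13199555372846848005=123519417123830092365 · T[27,12]:12*5149507353856958820+10029078340998476760=71823166587281982600
[28] T[28,8]:8*47628831813556336200+11647571772911241531=392678226281361931131 · T[28,9]:9*106563273280541795575+47628831813556336200=1006698291338432496375 · T[28,10]:10*143197070509423605675+106563273280541795575=1538533978374777852325 · T[28,11]:11*123519417123830092365+143197070509423605675=1501910658871554621690 · T[28,12]:12*71823166587281982600+123519417123830092365=985397416171213883565
[29] T[29,9]:9*1006698291338432496375+392678226281361931131=9452962848327254398506 · T[29,10]:10*1538533978374777852325+1006698291338432496375=16392038075086211019625 · T[29,11]:11*1501910658871554621690+1538533978374777852325=18059551225961878690915 · T[29,12]:12*985397416171213883565+1501910658871554621690=13326679652926121224470
Read S(29,9) = 9452962848327254398506, S(29,10) = 16392038075086211019625, S(29,11) = 18059551225961878690915, S(29,12) = 13326679652926121224470.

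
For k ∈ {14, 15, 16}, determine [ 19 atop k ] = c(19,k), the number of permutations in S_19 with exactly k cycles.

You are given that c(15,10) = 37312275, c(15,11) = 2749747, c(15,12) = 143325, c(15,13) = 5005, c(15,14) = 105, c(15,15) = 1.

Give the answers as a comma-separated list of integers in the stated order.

549789282, 22323822, 662796

r16: T_16,11=15×2749747+37312275=78558480; T_16,12=15×143325+2749747=4899622; T_16,13=15×5005+143325=218400; T_16,14=15×105+5005=6580; T_16,15=15×1+105=120; T_16,16=15×0+1=1
r17: T_17,12=16×4899622+78558480=156952432; T_17,13=16×218400+4899622=8394022; T_17,14=16×6580+218400=323680; T_17,15=16×120+6580=8500; T_17,16=16×1+120=136
r18: T_18,13=17×8394022+156952432=299650806; T_18,14=17×323680+8394022=13896582; T_18,15=17×8500+323680=468180; T_18,16=17×136+8500=10812
r19: T_19,14=18×13896582+299650806=549789282; T_19,15=18×468180+13896582=22323822; T_19,16=18×10812+468180=662796
Read c(19,14) = 549789282, c(19,15) = 22323822, c(19,16) = 662796.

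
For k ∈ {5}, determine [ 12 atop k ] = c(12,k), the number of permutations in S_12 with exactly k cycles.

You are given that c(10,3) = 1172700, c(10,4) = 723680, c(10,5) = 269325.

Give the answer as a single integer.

[11] T[11,4]:10*723680+1172700=8409500 · T[11,5]:10*269325+723680=3416930
[12] T[12,5]:11*3416930+8409500=45995730
Read c(12,5) = 45995730.

45995730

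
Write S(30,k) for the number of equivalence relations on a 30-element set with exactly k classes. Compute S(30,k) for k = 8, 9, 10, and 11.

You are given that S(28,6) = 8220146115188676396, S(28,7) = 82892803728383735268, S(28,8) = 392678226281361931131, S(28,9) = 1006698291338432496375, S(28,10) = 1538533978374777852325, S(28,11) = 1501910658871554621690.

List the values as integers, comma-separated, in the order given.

26383018684048108297800, 88300984248924568770870, 173373343599189364594756, 215047101560666876619690

row 29: T[29][7]=7·82892803728383735268+8220146115188676396=588469772213874823272  T[29][8]=8·392678226281361931131+82892803728383735268=3224318613979279184316  T[29][9]=9·1006698291338432496375+392678226281361931131=9452962848327254398506  T[29][10]=10·1538533978374777852325+1006698291338432496375=16392038075086211019625  T[29][11]=11·1501910658871554621690+1538533978374777852325=18059551225961878690915
row 30: T[30][8]=8·3224318613979279184316+588469772213874823272=26383018684048108297800  T[30][9]=9·9452962848327254398506+3224318613979279184316=88300984248924568770870  T[30][10]=10·16392038075086211019625+9452962848327254398506=173373343599189364594756  T[30][11]=11·18059551225961878690915+16392038075086211019625=215047101560666876619690
Read S(30,8) = 26383018684048108297800, S(30,9) = 88300984248924568770870, S(30,10) = 173373343599189364594756, S(30,11) = 215047101560666876619690.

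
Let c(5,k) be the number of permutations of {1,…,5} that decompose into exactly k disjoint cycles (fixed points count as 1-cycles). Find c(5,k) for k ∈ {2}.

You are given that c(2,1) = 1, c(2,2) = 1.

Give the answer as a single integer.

50

[3] T[3,1]:2*1+0=2 · T[3,2]:2*1+1=3
[4] T[4,1]:3*2+0=6 · T[4,2]:3*3+2=11
[5] T[5,2]:4*11+6=50
Read c(5,2) = 50.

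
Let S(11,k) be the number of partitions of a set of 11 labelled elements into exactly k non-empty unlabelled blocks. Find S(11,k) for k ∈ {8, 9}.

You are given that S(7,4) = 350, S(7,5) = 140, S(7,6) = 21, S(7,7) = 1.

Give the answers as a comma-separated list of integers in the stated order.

i=8: T(8,5)=350+5·140=1050 | T(8,6)=140+6·21=266 | T(8,7)=21+7·1=28 | T(8,8)=1+8·0=1
i=9: T(9,6)=1050+6·266=2646 | T(9,7)=266+7·28=462 | T(9,8)=28+8·1=36 | T(9,9)=1+9·0=1
i=10: T(10,7)=2646+7·462=5880 | T(10,8)=462+8·36=750 | T(10,9)=36+9·1=45
i=11: T(11,8)=5880+8·750=11880 | T(11,9)=750+9·45=1155
Read S(11,8) = 11880, S(11,9) = 1155.

11880, 1155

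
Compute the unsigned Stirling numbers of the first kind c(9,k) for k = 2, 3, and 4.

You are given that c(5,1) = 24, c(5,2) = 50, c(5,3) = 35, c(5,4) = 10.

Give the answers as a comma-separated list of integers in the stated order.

r6: T_6,1=5×24+0=120; T_6,2=5×50+24=274; T_6,3=5×35+50=225; T_6,4=5×10+35=85
r7: T_7,1=6×120+0=720; T_7,2=6×274+120=1764; T_7,3=6×225+274=1624; T_7,4=6×85+225=735
r8: T_8,1=7×720+0=5040; T_8,2=7×1764+720=13068; T_8,3=7×1624+1764=13132; T_8,4=7×735+1624=6769
r9: T_9,2=8×13068+5040=109584; T_9,3=8×13132+13068=118124; T_9,4=8×6769+13132=67284
Read c(9,2) = 109584, c(9,3) = 118124, c(9,4) = 67284.

109584, 118124, 67284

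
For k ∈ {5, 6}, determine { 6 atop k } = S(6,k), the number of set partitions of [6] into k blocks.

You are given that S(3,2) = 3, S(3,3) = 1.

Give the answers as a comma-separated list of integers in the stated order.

[4] T[4,3]:3*1+3=6 · T[4,4]:4*0+1=1
[5] T[5,4]:4*1+6=10 · T[5,5]:5*0+1=1
[6] T[6,5]:5*1+10=15 · T[6,6]:6*0+1=1
Read S(6,5) = 15, S(6,6) = 1.

15, 1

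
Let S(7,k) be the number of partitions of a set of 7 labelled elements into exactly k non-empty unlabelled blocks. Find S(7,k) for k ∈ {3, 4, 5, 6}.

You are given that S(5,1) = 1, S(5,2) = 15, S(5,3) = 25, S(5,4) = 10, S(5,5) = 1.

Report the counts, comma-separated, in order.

301, 350, 140, 21

r6: T_6,2=2×15+1=31; T_6,3=3×25+15=90; T_6,4=4×10+25=65; T_6,5=5×1+10=15; T_6,6=6×0+1=1
r7: T_7,3=3×90+31=301; T_7,4=4×65+90=350; T_7,5=5×15+65=140; T_7,6=6×1+15=21
Read S(7,3) = 301, S(7,4) = 350, S(7,5) = 140, S(7,6) = 21.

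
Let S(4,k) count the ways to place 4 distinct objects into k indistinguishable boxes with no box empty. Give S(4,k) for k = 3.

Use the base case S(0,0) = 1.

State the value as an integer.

6

r1: T_1,1=1×0+1=1
r2: T_2,1=1×1+0=1; T_2,2=2×0+1=1
r3: T_3,2=2×1+1=3; T_3,3=3×0+1=1
r4: T_4,3=3×1+3=6
Read S(4,3) = 6.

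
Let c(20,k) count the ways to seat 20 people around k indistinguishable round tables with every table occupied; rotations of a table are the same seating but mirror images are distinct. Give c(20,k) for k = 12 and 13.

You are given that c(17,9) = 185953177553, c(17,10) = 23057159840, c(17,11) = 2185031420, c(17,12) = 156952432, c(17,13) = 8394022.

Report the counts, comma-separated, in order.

row 18: T[18][10]=17·23057159840+185953177553=577924894833  T[18][11]=17·2185031420+23057159840=60202693980  T[18][12]=17·156952432+2185031420=4853222764  T[18][13]=17·8394022+156952432=299650806
row 19: T[19][11]=18·60202693980+577924894833=1661573386473  T[19][12]=18·4853222764+60202693980=147560703732  T[19][13]=18·299650806+4853222764=10246937272
row 20: T[20][12]=19·147560703732+1661573386473=4465226757381  T[20][13]=19·10246937272+147560703732=342252511900
Read c(20,12) = 4465226757381, c(20,13) = 342252511900.

4465226757381, 342252511900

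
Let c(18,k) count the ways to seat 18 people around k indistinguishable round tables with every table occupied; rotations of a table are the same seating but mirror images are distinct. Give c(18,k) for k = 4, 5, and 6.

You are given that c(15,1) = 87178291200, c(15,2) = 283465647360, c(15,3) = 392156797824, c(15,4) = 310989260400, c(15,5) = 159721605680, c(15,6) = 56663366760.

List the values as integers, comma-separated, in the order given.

i=16: T(16,2)=87178291200+15·283465647360=4339163001600 | T(16,3)=283465647360+15·392156797824=6165817614720 | T(16,4)=392156797824+15·310989260400=5056995703824 | T(16,5)=310989260400+15·159721605680=2706813345600 | T(16,6)=159721605680+15·56663366760=1009672107080
i=17: T(17,3)=4339163001600+16·6165817614720=102992244837120 | T(17,4)=6165817614720+16·5056995703824=87077748875904 | T(17,5)=5056995703824+16·2706813345600=48366009233424 | T(17,6)=2706813345600+16·1009672107080=18861567058880
i=18: T(18,4)=102992244837120+17·87077748875904=1583313975727488 | T(18,5)=87077748875904+17·48366009233424=909299905844112 | T(18,6)=48366009233424+17·18861567058880=369012649234384
Read c(18,4) = 1583313975727488, c(18,5) = 909299905844112, c(18,6) = 369012649234384.

1583313975727488, 909299905844112, 369012649234384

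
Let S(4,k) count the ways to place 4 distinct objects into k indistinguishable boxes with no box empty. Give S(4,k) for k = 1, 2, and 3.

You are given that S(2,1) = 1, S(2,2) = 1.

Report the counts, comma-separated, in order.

1, 7, 6

i=3: T(3,1)=0+1·1=1 | T(3,2)=1+2·1=3 | T(3,3)=1+3·0=1
i=4: T(4,1)=0+1·1=1 | T(4,2)=1+2·3=7 | T(4,3)=3+3·1=6
Read S(4,1) = 1, S(4,2) = 7, S(4,3) = 6.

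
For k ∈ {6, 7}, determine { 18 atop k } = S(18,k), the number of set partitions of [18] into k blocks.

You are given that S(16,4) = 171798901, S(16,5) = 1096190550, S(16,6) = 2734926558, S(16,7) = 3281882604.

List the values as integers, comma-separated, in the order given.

i=17: T(17,5)=171798901+5·1096190550=5652751651 | T(17,6)=1096190550+6·2734926558=17505749898 | T(17,7)=2734926558+7·3281882604=25708104786
i=18: T(18,6)=5652751651+6·17505749898=110687251039 | T(18,7)=17505749898+7·25708104786=197462483400
Read S(18,6) = 110687251039, S(18,7) = 197462483400.

110687251039, 197462483400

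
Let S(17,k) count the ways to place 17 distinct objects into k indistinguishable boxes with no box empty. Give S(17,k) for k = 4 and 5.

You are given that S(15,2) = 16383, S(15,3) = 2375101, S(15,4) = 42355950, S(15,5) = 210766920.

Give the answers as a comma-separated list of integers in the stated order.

694337290, 5652751651

i=16: T(16,3)=16383+3·2375101=7141686 | T(16,4)=2375101+4·42355950=171798901 | T(16,5)=42355950+5·210766920=1096190550
i=17: T(17,4)=7141686+4·171798901=694337290 | T(17,5)=171798901+5·1096190550=5652751651
Read S(17,4) = 694337290, S(17,5) = 5652751651.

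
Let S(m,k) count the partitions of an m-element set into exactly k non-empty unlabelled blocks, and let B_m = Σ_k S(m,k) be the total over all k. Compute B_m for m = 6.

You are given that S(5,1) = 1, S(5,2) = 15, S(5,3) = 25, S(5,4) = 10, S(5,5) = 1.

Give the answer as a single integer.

203

i=6: T(6,1)=0+1·1=1 | T(6,2)=1+2·15=31 | T(6,3)=15+3·25=90 | T(6,4)=25+4·10=65 | T(6,5)=10+5·1=15 | T(6,6)=1+6·0=1
B_6 = ΣS(6,k) = 1+31+90+65+15+1 = 203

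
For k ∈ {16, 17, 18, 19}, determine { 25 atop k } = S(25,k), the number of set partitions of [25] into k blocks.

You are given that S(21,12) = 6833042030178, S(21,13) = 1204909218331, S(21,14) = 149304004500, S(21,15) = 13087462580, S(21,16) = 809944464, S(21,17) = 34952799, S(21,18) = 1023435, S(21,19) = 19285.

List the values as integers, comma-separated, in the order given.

r22: T_22,13=13×1204909218331+6833042030178=22496861868481; T_22,14=14×149304004500+1204909218331=3295165281331; T_22,15=15×13087462580+149304004500=345615943200; T_22,16=16×809944464+13087462580=26046574004; T_22,17=17×34952799+809944464=1404142047; T_22,18=18×1023435+34952799=53374629; T_22,19=19×19285+1023435=1389850
r23: T_23,14=14×3295165281331+22496861868481=68629175807115; T_23,15=15×345615943200+3295165281331=8479404429331; T_23,16=16×26046574004+345615943200=762361127264; T_23,17=17×1404142047+26046574004=49916988803; T_23,18=18×53374629+1404142047=2364885369; T_23,19=19×1389850+53374629=79781779
r24: T_24,15=15×8479404429331+68629175807115=195820242247080; T_24,16=16×762361127264+8479404429331=20677182465555; T_24,17=17×49916988803+762361127264=1610949936915; T_24,18=18×2364885369+49916988803=92484925445; T_24,19=19×79781779+2364885369=3880739170
r25: T_25,16=16×20677182465555+195820242247080=526655161695960; T_25,17=17×1610949936915+20677182465555=48063331393110; T_25,18=18×92484925445+1610949936915=3275678594925; T_25,19=19×3880739170+92484925445=166218969675
Read S(25,16) = 526655161695960, S(25,17) = 48063331393110, S(25,18) = 3275678594925, S(25,19) = 166218969675.

526655161695960, 48063331393110, 3275678594925, 166218969675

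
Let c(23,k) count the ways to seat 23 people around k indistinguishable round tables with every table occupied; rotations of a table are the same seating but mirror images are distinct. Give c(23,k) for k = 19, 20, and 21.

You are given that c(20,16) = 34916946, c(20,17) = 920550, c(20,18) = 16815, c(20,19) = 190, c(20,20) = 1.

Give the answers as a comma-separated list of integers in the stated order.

116896626, 2240315, 30107

[21] T[21,17]:20*920550+34916946=53327946 · T[21,18]:20*16815+920550=1256850 · T[21,19]:20*190+16815=20615 · T[21,20]:20*1+190=210 · T[21,21]:20*0+1=1
[22] T[22,18]:21*1256850+53327946=79721796 · T[22,19]:21*20615+1256850=1689765 · T[22,20]:21*210+20615=25025 · T[22,21]:21*1+210=231
[23] T[23,19]:22*1689765+79721796=116896626 · T[23,20]:22*25025+1689765=2240315 · T[23,21]:22*231+25025=30107
Read c(23,19) = 116896626, c(23,20) = 2240315, c(23,21) = 30107.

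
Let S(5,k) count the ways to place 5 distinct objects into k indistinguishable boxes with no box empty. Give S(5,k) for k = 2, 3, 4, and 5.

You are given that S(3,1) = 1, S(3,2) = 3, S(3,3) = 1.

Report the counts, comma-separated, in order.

i=4: T(4,1)=0+1·1=1 | T(4,2)=1+2·3=7 | T(4,3)=3+3·1=6 | T(4,4)=1+4·0=1
i=5: T(5,2)=1+2·7=15 | T(5,3)=7+3·6=25 | T(5,4)=6+4·1=10 | T(5,5)=1+5·0=1
Read S(5,2) = 15, S(5,3) = 25, S(5,4) = 10, S(5,5) = 1.

15, 25, 10, 1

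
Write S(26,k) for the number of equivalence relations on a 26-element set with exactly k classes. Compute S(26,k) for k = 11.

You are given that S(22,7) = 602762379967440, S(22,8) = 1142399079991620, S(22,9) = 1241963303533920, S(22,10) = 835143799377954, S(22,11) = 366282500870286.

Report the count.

10029078340998476760

[23] T[23,8]:8*1142399079991620+602762379967440=9741955019900400 · T[23,9]:9*1241963303533920+1142399079991620=12320068811796900 · T[23,10]:10*835143799377954+1241963303533920=9593401297313460 · T[23,11]:11*366282500870286+835143799377954=4864251308951100
[24] T[24,9]:9*12320068811796900+9741955019900400=120622574326072500 · T[24,10]:10*9593401297313460+12320068811796900=108254081784931500 · T[24,11]:11*4864251308951100+9593401297313460=63100165695775560
[25] T[25,10]:10*108254081784931500+120622574326072500=1203163392175387500 · T[25,11]:11*63100165695775560+108254081784931500=802355904438462660
[26] T[26,11]:11*802355904438462660+1203163392175387500=10029078340998476760
Read S(26,11) = 10029078340998476760.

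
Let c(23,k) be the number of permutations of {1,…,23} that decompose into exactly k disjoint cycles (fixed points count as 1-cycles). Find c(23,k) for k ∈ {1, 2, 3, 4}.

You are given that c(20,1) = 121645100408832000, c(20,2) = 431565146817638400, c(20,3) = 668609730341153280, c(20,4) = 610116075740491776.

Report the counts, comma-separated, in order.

1124000727777607680000, 4148476779335454720000, 6756146673770930688000, 6548684852703068697600

i=21: T(21,1)=0+20·121645100408832000=2432902008176640000 | T(21,2)=121645100408832000+20·431565146817638400=8752948036761600000 | T(21,3)=431565146817638400+20·668609730341153280=13803759753640704000 | T(21,4)=668609730341153280+20·610116075740491776=12870931245150988800
i=22: T(22,1)=0+21·2432902008176640000=51090942171709440000 | T(22,2)=2432902008176640000+21·8752948036761600000=186244810780170240000 | T(22,3)=8752948036761600000+21·13803759753640704000=298631902863216384000 | T(22,4)=13803759753640704000+21·12870931245150988800=284093315901811468800
i=23: T(23,1)=0+22·51090942171709440000=1124000727777607680000 | T(23,2)=51090942171709440000+22·186244810780170240000=4148476779335454720000 | T(23,3)=186244810780170240000+22·298631902863216384000=6756146673770930688000 | T(23,4)=298631902863216384000+22·284093315901811468800=6548684852703068697600
Read c(23,1) = 1124000727777607680000, c(23,2) = 4148476779335454720000, c(23,3) = 6756146673770930688000, c(23,4) = 6548684852703068697600.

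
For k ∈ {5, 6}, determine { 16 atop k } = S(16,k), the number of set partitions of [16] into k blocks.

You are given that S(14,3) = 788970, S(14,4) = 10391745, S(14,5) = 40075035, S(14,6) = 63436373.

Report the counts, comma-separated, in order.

@15  (15,4):10391745·4+788970→42355950, (15,5):40075035·5+10391745→210766920, (15,6):63436373·6+40075035→420693273
@16  (16,5):210766920·5+42355950→1096190550, (16,6):420693273·6+210766920→2734926558
Read S(16,5) = 1096190550, S(16,6) = 2734926558.

1096190550, 2734926558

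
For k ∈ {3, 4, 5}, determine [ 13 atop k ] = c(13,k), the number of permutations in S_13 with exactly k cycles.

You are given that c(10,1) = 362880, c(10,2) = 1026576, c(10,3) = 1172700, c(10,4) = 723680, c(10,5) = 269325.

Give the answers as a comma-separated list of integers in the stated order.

1931559552, 1414014888, 657206836

row 11: T[11][1]=10·362880+0=3628800  T[11][2]=10·1026576+362880=10628640  T[11][3]=10·1172700+1026576=12753576  T[11][4]=10·723680+1172700=8409500  T[11][5]=10·269325+723680=3416930
row 12: T[12][2]=11·10628640+3628800=120543840  T[12][3]=11·12753576+10628640=150917976  T[12][4]=11·8409500+12753576=105258076  T[12][5]=11·3416930+8409500=45995730
row 13: T[13][3]=12·150917976+120543840=1931559552  T[13][4]=12·105258076+150917976=1414014888  T[13][5]=12·45995730+105258076=657206836
Read c(13,3) = 1931559552, c(13,4) = 1414014888, c(13,5) = 657206836.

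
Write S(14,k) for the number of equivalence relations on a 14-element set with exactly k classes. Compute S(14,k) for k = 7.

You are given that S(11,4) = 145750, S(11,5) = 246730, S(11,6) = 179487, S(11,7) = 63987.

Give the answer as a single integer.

[12] T[12,5]:5*246730+145750=1379400 · T[12,6]:6*179487+246730=1323652 · T[12,7]:7*63987+179487=627396
[13] T[13,6]:6*1323652+1379400=9321312 · T[13,7]:7*627396+1323652=5715424
[14] T[14,7]:7*5715424+9321312=49329280
Read S(14,7) = 49329280.

49329280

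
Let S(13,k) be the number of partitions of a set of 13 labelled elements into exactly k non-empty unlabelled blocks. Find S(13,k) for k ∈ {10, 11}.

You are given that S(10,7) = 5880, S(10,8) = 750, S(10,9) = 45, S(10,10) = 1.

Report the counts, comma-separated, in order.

@11  (11,8):750·8+5880→11880, (11,9):45·9+750→1155, (11,10):1·10+45→55, (11,11):0·11+1→1
@12  (12,9):1155·9+11880→22275, (12,10):55·10+1155→1705, (12,11):1·11+55→66
@13  (13,10):1705·10+22275→39325, (13,11):66·11+1705→2431
Read S(13,10) = 39325, S(13,11) = 2431.

39325, 2431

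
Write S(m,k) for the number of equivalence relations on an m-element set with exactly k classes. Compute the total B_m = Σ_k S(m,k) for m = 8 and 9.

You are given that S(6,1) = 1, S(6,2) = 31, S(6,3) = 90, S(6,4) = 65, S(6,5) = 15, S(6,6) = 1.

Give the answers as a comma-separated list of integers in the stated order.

4140, 21147

[7] T[7,1]:1*1+0=1 · T[7,2]:2*31+1=63 · T[7,3]:3*90+31=301 · T[7,4]:4*65+90=350 · T[7,5]:5*15+65=140 · T[7,6]:6*1+15=21 · T[7,7]:7*0+1=1
[8] T[8,1]:1*1+0=1 · T[8,2]:2*63+1=127 · T[8,3]:3*301+63=966 · T[8,4]:4*350+301=1701 · T[8,5]:5*140+350=1050 · T[8,6]:6*21+140=266 · T[8,7]:7*1+21=28 · T[8,8]:8*0+1=1
[9] T[9,1]:1*1+0=1 · T[9,2]:2*127+1=255 · T[9,3]:3*966+127=3025 · T[9,4]:4*1701+966=7770 · T[9,5]:5*1050+1701=6951 · T[9,6]:6*266+1050=2646 · T[9,7]:7*28+266=462 · T[9,8]:8*1+28=36 · T[9,9]:9*0+1=1
B_8 = ΣS(8,k) = 1+127+966+1701+1050+266+28+1 = 4140
B_9 = ΣS(9,k) = 1+255+3025+7770+6951+2646+462+36+1 = 21147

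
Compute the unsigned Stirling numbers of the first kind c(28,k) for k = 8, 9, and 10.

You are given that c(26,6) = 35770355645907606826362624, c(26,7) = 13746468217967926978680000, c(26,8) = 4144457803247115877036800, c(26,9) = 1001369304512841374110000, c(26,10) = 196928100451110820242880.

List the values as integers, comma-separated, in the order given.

@27  (27,7):13746468217967926978680000·26+35770355645907606826362624→393178529313073708272042624, (27,8):4144457803247115877036800·26+13746468217967926978680000→121502371102392939781636800, (27,9):1001369304512841374110000·26+4144457803247115877036800→30180059720580991603896800, (27,10):196928100451110820242880·26+1001369304512841374110000→6121499916241722700424880
@28  (28,8):121502371102392939781636800·27+393178529313073708272042624→3673742549077683082376236224, (28,9):30180059720580991603896800·27+121502371102392939781636800→936363983558079713086850400, (28,10):6121499916241722700424880·27+30180059720580991603896800→195460557459107504515368560
Read c(28,8) = 3673742549077683082376236224, c(28,9) = 936363983558079713086850400, c(28,10) = 195460557459107504515368560.

3673742549077683082376236224, 936363983558079713086850400, 195460557459107504515368560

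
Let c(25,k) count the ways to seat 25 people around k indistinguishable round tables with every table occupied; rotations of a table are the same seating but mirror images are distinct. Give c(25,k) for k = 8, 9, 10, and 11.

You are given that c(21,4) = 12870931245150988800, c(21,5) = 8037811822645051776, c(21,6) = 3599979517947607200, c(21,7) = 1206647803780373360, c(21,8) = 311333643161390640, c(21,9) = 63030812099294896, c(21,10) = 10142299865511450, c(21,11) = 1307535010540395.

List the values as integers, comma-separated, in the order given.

row 22: T[22][5]=21·8037811822645051776+12870931245150988800=181664979520697076096  T[22][6]=21·3599979517947607200+8037811822645051776=83637381699544802976  T[22][7]=21·1206647803780373360+3599979517947607200=28939583397335447760  T[22][8]=21·311333643161390640+1206647803780373360=7744654310169576800  T[22][9]=21·63030812099294896+311333643161390640=1634980697246583456  T[22][10]=21·10142299865511450+63030812099294896=276019109275035346  T[22][11]=21·1307535010540395+10142299865511450=37600535086859745
row 23: T[23][6]=22·83637381699544802976+181664979520697076096=2021687376910682741568  T[23][7]=22·28939583397335447760+83637381699544802976=720308216440924653696  T[23][8]=22·7744654310169576800+28939583397335447760=199321978221066137360  T[23][9]=22·1634980697246583456+7744654310169576800=43714229649594412832  T[23][10]=22·276019109275035346+1634980697246583456=7707401101297361068  T[23][11]=22·37600535086859745+276019109275035346=1103230881185949736
row 24: T[24][7]=23·720308216440924653696+2021687376910682741568=18588776355051949776576  T[24][8]=23·199321978221066137360+720308216440924653696=5304713715525445812976  T[24][9]=23·43714229649594412832+199321978221066137360=1204749260161737632496  T[24][10]=23·7707401101297361068+43714229649594412832=220984454979433717396  T[24][11]=23·1103230881185949736+7707401101297361068=33081711368574204996
row 25: T[25][8]=24·5304713715525445812976+18588776355051949776576=145901905527662649288000  T[25][9]=24·1204749260161737632496+5304713715525445812976=34218695959407148992880  T[25][10]=24·220984454979433717396+1204749260161737632496=6508376179668146850000  T[25][11]=24·33081711368574204996+220984454979433717396=1014945527825214637300
Read c(25,8) = 145901905527662649288000, c(25,9) = 34218695959407148992880, c(25,10) = 6508376179668146850000, c(25,11) = 1014945527825214637300.

145901905527662649288000, 34218695959407148992880, 6508376179668146850000, 1014945527825214637300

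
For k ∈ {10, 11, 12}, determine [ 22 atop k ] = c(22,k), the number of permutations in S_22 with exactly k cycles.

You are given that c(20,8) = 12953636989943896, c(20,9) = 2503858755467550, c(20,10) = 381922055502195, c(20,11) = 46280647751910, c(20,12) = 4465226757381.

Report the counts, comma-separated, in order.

276019109275035346, 37600535086859745, 4154823851430525

r21: T_21,9=20×2503858755467550+12953636989943896=63030812099294896; T_21,10=20×381922055502195+2503858755467550=10142299865511450; T_21,11=20×46280647751910+381922055502195=1307535010540395; T_21,12=20×4465226757381+46280647751910=135585182899530
r22: T_22,10=21×10142299865511450+63030812099294896=276019109275035346; T_22,11=21×1307535010540395+10142299865511450=37600535086859745; T_22,12=21×135585182899530+1307535010540395=4154823851430525
Read c(22,10) = 276019109275035346, c(22,11) = 37600535086859745, c(22,12) = 4154823851430525.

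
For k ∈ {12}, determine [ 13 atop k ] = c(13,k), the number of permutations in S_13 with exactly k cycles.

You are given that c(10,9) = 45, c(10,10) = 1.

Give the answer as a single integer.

[11] T[11,10]:10*1+45=55 · T[11,11]:10*0+1=1
[12] T[12,11]:11*1+55=66 · T[12,12]:11*0+1=1
[13] T[13,12]:12*1+66=78
Read c(13,12) = 78.

78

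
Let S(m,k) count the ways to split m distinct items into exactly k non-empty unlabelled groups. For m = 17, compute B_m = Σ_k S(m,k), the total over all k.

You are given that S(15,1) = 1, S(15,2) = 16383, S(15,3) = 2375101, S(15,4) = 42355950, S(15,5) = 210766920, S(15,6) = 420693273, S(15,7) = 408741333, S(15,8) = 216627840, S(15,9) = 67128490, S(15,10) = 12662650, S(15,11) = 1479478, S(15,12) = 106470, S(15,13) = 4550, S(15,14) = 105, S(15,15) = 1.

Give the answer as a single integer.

row 16: T[16][1]=1·1+0=1  T[16][2]=2·16383+1=32767  T[16][3]=3·2375101+16383=7141686  T[16][4]=4·42355950+2375101=171798901  T[16][5]=5·210766920+42355950=1096190550  T[16][6]=6·420693273+210766920=2734926558  T[16][7]=7·408741333+420693273=3281882604  T[16][8]=8·216627840+408741333=2141764053  T[16][9]=9·67128490+216627840=820784250  T[16][10]=10·12662650+67128490=193754990  T[16][11]=11·1479478+12662650=28936908  T[16][12]=12·106470+1479478=2757118  T[16][13]=13·4550+106470=165620  T[16][14]=14·105+4550=6020  T[16][15]=15·1+105=120  T[16][16]=16·0+1=1
row 17: T[17][1]=1·1+0=1  T[17][2]=2·32767+1=65535  T[17][3]=3·7141686+32767=21457825  T[17][4]=4·171798901+7141686=694337290  T[17][5]=5·1096190550+171798901=5652751651  T[17][6]=6·2734926558+1096190550=17505749898  T[17][7]=7·3281882604+2734926558=25708104786  T[17][8]=8·2141764053+3281882604=20415995028  T[17][9]=9·820784250+2141764053=9528822303  T[17][10]=10·193754990+820784250=2758334150  T[17][11]=11·28936908+193754990=512060978  T[17][12]=12·2757118+28936908=62022324  T[17][13]=13·165620+2757118=4910178  T[17][14]=14·6020+165620=249900  T[17][15]=15·120+6020=7820  T[17][16]=16·1+120=136  T[17][17]=17·0+1=1
B_17 = ΣS(17,k) = 1+65535+21457825+694337290+5652751651+17505749898+25708104786+20415995028+9528822303+2758334150+512060978+62022324+4910178+249900+7820+136+1 = 82864869804

82864869804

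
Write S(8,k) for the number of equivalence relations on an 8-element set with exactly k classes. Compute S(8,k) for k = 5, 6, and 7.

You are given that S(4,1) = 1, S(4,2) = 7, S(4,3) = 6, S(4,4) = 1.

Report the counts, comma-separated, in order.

1050, 266, 28

@5  (5,2):7·2+1→15, (5,3):6·3+7→25, (5,4):1·4+6→10, (5,5):0·5+1→1
@6  (6,3):25·3+15→90, (6,4):10·4+25→65, (6,5):1·5+10→15, (6,6):0·6+1→1
@7  (7,4):65·4+90→350, (7,5):15·5+65→140, (7,6):1·6+15→21, (7,7):0·7+1→1
@8  (8,5):140·5+350→1050, (8,6):21·6+140→266, (8,7):1·7+21→28
Read S(8,5) = 1050, S(8,6) = 266, S(8,7) = 28.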